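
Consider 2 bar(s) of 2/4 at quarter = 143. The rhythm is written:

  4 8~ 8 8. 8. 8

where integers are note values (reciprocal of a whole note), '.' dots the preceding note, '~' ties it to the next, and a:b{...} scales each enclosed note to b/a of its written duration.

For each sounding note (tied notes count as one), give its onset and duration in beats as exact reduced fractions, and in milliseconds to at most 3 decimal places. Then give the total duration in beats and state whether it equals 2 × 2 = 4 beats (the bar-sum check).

1) 0.0ms=0b +419.58ms=1b
2) 419.58ms=1b +419.58ms=1b
3) 839.161ms=2b +314.685ms=3/4b
4) 1153.846ms=11/4b +314.685ms=3/4b
5) 1468.531ms=7/2b +209.79ms=1/2b
Σ=4b of 4 (143bpm 2/4) — PASS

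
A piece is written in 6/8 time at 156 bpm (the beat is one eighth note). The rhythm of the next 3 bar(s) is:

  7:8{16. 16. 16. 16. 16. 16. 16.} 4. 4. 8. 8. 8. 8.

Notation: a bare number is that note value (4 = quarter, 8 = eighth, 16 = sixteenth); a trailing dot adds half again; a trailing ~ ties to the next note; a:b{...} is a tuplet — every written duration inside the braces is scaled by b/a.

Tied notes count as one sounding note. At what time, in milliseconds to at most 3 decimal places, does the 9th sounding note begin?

note 9 onset = 9b = 3461.538ms

1. 0.0ms @ 0 + 329.67ms (6/7)
2. 329.67ms @ 6/7 + 329.67ms (6/7)
3. 659.341ms @ 12/7 + 329.67ms (6/7)
4. 989.011ms @ 18/7 + 329.67ms (6/7)
5. 1318.681ms @ 24/7 + 329.67ms (6/7)
6. 1648.352ms @ 30/7 + 329.67ms (6/7)
7. 1978.022ms @ 36/7 + 329.67ms (6/7)
8. 2307.692ms @ 6 + 1153.846ms (3)
9. 3461.538ms @ 9 + 1153.846ms (3)
10. 4615.385ms @ 12 + 576.923ms (3/2)
11. 5192.308ms @ 27/2 + 576.923ms (3/2)
12. 5769.231ms @ 15 + 576.923ms (3/2)
13. 6346.154ms @ 33/2 + 576.923ms (3/2)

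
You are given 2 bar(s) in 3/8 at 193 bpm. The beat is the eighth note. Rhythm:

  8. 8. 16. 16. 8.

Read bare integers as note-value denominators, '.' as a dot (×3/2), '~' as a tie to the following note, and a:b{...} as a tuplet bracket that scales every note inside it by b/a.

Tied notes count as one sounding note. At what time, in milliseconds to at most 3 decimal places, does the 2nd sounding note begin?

1. 0.0ms @ 0 + 466.321ms (3/2)
2. 466.321ms @ 3/2 + 466.321ms (3/2)
3. 932.642ms @ 3 + 233.161ms (3/4)
4. 1165.803ms @ 15/4 + 233.161ms (3/4)
5. 1398.964ms @ 9/2 + 466.321ms (3/2)

note 2 onset = 3/2b = 466.321ms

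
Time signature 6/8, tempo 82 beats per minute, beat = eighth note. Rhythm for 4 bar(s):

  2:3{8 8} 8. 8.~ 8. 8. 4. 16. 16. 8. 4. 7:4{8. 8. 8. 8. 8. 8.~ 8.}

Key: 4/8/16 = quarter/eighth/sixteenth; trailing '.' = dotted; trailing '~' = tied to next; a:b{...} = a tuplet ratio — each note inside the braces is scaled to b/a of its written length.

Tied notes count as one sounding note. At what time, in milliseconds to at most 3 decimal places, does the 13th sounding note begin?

note 13 onset = 138/7b = 14425.087ms

1. 0.0ms @ 0 + 1097.561ms (3/2)
2. 1097.561ms @ 3/2 + 1097.561ms (3/2)
3. 2195.122ms @ 3 + 1097.561ms (3/2)
4. 3292.683ms @ 9/2 + 2195.122ms (3)
5. 5487.805ms @ 15/2 + 1097.561ms (3/2)
6. 6585.366ms @ 9 + 2195.122ms (3)
7. 8780.488ms @ 12 + 548.78ms (3/4)
8. 9329.268ms @ 51/4 + 548.78ms (3/4)
9. 9878.049ms @ 27/2 + 1097.561ms (3/2)
10. 10975.61ms @ 15 + 2195.122ms (3)
11. 13170.732ms @ 18 + 627.178ms (6/7)
12. 13797.909ms @ 132/7 + 627.178ms (6/7)
13. 14425.087ms @ 138/7 + 627.178ms (6/7)
14. 15052.265ms @ 144/7 + 627.178ms (6/7)
15. 15679.443ms @ 150/7 + 627.178ms (6/7)
16. 16306.62ms @ 156/7 + 1254.355ms (12/7)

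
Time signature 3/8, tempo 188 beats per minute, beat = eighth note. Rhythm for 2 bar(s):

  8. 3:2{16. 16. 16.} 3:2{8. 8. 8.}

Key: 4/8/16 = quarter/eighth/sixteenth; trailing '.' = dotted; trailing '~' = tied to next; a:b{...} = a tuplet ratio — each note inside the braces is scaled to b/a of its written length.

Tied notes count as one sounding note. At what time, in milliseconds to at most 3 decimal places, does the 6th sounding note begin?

1. 0.0ms @ 0 + 478.723ms (3/2)
2. 478.723ms @ 3/2 + 159.574ms (1/2)
3. 638.298ms @ 2 + 159.574ms (1/2)
4. 797.872ms @ 5/2 + 159.574ms (1/2)
5. 957.447ms @ 3 + 319.149ms (1)
6. 1276.596ms @ 4 + 319.149ms (1)
7. 1595.745ms @ 5 + 319.149ms (1)

note 6 onset = 4b = 1276.596ms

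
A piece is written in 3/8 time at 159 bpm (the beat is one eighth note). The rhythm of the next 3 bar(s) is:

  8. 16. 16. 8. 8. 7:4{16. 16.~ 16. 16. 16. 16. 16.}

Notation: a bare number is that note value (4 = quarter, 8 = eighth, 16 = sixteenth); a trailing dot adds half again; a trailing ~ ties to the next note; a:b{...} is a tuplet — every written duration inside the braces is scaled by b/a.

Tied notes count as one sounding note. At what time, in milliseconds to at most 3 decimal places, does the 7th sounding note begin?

note 7 onset = 45/7b = 2425.876ms

1. 0.0ms @ 0 + 566.038ms (3/2)
2. 566.038ms @ 3/2 + 283.019ms (3/4)
3. 849.057ms @ 9/4 + 283.019ms (3/4)
4. 1132.075ms @ 3 + 566.038ms (3/2)
5. 1698.113ms @ 9/2 + 566.038ms (3/2)
6. 2264.151ms @ 6 + 161.725ms (3/7)
7. 2425.876ms @ 45/7 + 323.45ms (6/7)
8. 2749.326ms @ 51/7 + 161.725ms (3/7)
9. 2911.051ms @ 54/7 + 161.725ms (3/7)
10. 3072.776ms @ 57/7 + 161.725ms (3/7)
11. 3234.501ms @ 60/7 + 161.725ms (3/7)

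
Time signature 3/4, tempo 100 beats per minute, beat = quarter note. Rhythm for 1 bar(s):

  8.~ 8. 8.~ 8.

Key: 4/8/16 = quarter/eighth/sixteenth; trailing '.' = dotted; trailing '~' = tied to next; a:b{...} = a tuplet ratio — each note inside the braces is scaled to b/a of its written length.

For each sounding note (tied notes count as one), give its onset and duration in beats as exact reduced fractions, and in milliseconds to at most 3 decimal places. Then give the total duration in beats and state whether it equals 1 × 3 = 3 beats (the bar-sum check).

1) 0.0ms=0b +900.0ms=3/2b
2) 900.0ms=3/2b +900.0ms=3/2b
Σ=3b of 3 (100bpm 3/4) — PASS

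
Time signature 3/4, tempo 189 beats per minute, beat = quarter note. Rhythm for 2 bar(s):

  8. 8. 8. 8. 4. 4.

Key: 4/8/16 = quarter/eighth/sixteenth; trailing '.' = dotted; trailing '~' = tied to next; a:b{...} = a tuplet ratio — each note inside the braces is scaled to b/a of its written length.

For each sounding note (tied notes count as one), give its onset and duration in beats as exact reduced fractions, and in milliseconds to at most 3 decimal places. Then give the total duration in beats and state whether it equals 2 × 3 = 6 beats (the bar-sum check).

1) 0.0ms=0b +238.095ms=3/4b
2) 238.095ms=3/4b +238.095ms=3/4b
3) 476.19ms=3/2b +238.095ms=3/4b
4) 714.286ms=9/4b +238.095ms=3/4b
5) 952.381ms=3b +476.19ms=3/2b
6) 1428.571ms=9/2b +476.19ms=3/2b
Σ=6b of 6 (189bpm 3/4) — PASS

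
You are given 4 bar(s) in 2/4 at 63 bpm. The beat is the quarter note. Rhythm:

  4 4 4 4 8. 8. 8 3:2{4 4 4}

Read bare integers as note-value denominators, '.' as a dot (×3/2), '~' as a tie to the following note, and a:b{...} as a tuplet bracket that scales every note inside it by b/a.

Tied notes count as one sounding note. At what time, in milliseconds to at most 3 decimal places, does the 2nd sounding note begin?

note 2 onset = 1b = 952.381ms

1. 0.0ms @ 0 + 952.381ms (1)
2. 952.381ms @ 1 + 952.381ms (1)
3. 1904.762ms @ 2 + 952.381ms (1)
4. 2857.143ms @ 3 + 952.381ms (1)
5. 3809.524ms @ 4 + 714.286ms (3/4)
6. 4523.81ms @ 19/4 + 714.286ms (3/4)
7. 5238.095ms @ 11/2 + 476.19ms (1/2)
8. 5714.286ms @ 6 + 634.921ms (2/3)
9. 6349.206ms @ 20/3 + 634.921ms (2/3)
10. 6984.127ms @ 22/3 + 634.921ms (2/3)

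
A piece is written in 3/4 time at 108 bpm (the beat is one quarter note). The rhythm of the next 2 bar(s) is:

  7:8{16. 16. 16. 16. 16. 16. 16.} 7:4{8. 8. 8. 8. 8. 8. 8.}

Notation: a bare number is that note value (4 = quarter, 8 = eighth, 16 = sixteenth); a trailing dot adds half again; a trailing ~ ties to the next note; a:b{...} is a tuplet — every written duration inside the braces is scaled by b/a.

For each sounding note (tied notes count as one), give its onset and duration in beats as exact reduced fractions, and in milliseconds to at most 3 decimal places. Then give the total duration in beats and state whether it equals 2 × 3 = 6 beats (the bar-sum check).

1) 0.0ms=0b +238.095ms=3/7b
2) 238.095ms=3/7b +238.095ms=3/7b
3) 476.19ms=6/7b +238.095ms=3/7b
4) 714.286ms=9/7b +238.095ms=3/7b
5) 952.381ms=12/7b +238.095ms=3/7b
6) 1190.476ms=15/7b +238.095ms=3/7b
7) 1428.571ms=18/7b +238.095ms=3/7b
8) 1666.667ms=3b +238.095ms=3/7b
9) 1904.762ms=24/7b +238.095ms=3/7b
10) 2142.857ms=27/7b +238.095ms=3/7b
11) 2380.952ms=30/7b +238.095ms=3/7b
12) 2619.048ms=33/7b +238.095ms=3/7b
13) 2857.143ms=36/7b +238.095ms=3/7b
14) 3095.238ms=39/7b +238.095ms=3/7b
Σ=6b of 6 (108bpm 3/4) — PASS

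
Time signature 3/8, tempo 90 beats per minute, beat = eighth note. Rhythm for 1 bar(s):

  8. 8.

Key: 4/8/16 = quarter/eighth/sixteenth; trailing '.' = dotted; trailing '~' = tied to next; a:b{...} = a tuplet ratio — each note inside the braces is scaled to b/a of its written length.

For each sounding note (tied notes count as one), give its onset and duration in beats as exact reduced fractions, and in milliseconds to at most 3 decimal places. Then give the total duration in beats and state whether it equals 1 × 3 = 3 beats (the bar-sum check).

1) 0.0ms=0b +1000.0ms=3/2b
2) 1000.0ms=3/2b +1000.0ms=3/2b
Σ=3b of 3 (90bpm 3/8) — PASS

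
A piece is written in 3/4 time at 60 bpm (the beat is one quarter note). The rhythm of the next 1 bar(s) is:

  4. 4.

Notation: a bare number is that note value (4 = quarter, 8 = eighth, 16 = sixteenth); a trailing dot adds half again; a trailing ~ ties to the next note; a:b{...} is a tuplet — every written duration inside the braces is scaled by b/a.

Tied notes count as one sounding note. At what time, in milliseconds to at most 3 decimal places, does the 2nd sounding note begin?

1. 0.0ms @ 0 + 1500.0ms (3/2)
2. 1500.0ms @ 3/2 + 1500.0ms (3/2)

note 2 onset = 3/2b = 1500.0ms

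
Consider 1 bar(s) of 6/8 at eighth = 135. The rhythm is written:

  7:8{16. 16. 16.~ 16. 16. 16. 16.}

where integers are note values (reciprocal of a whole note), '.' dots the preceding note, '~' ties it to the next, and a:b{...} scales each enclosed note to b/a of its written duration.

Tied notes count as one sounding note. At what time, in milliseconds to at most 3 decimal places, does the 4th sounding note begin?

note 4 onset = 24/7b = 1523.81ms

1. 0.0ms @ 0 + 380.952ms (6/7)
2. 380.952ms @ 6/7 + 380.952ms (6/7)
3. 761.905ms @ 12/7 + 761.905ms (12/7)
4. 1523.81ms @ 24/7 + 380.952ms (6/7)
5. 1904.762ms @ 30/7 + 380.952ms (6/7)
6. 2285.714ms @ 36/7 + 380.952ms (6/7)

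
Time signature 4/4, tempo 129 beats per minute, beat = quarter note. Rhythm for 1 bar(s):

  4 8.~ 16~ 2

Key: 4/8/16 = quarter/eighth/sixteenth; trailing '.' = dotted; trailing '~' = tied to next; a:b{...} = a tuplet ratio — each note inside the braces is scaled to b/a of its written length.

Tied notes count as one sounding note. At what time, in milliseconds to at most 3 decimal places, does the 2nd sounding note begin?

note 2 onset = 1b = 465.116ms

1. 0.0ms @ 0 + 465.116ms (1)
2. 465.116ms @ 1 + 1395.349ms (3)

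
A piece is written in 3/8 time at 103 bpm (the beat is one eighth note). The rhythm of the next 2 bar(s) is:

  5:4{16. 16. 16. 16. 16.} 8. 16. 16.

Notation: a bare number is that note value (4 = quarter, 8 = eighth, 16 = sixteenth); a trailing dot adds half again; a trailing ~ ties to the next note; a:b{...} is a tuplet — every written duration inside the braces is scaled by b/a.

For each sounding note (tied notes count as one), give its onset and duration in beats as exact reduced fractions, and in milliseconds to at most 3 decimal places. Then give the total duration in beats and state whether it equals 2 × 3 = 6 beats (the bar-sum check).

1) 0.0ms=0b +349.515ms=3/5b
2) 349.515ms=3/5b +349.515ms=3/5b
3) 699.029ms=6/5b +349.515ms=3/5b
4) 1048.544ms=9/5b +349.515ms=3/5b
5) 1398.058ms=12/5b +349.515ms=3/5b
6) 1747.573ms=3b +873.786ms=3/2b
7) 2621.359ms=9/2b +436.893ms=3/4b
8) 3058.252ms=21/4b +436.893ms=3/4b
Σ=6b of 6 (103bpm 3/8) — PASS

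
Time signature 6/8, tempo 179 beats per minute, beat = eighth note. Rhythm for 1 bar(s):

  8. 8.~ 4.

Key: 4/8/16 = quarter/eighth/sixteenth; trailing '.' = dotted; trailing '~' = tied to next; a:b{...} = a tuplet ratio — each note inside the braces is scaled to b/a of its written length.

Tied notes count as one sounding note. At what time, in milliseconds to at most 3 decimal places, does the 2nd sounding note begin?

1. 0.0ms @ 0 + 502.793ms (3/2)
2. 502.793ms @ 3/2 + 1508.38ms (9/2)

note 2 onset = 3/2b = 502.793ms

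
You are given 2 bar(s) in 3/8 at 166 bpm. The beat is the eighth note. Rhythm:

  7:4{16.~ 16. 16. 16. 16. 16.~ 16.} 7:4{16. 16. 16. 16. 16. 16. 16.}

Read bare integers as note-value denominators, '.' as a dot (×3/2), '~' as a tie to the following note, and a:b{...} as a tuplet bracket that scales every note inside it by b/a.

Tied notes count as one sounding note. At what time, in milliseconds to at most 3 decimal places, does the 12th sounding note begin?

note 12 onset = 39/7b = 2013.769ms

1. 0.0ms @ 0 + 309.811ms (6/7)
2. 309.811ms @ 6/7 + 154.905ms (3/7)
3. 464.716ms @ 9/7 + 154.905ms (3/7)
4. 619.621ms @ 12/7 + 154.905ms (3/7)
5. 774.527ms @ 15/7 + 309.811ms (6/7)
6. 1084.337ms @ 3 + 154.905ms (3/7)
7. 1239.243ms @ 24/7 + 154.905ms (3/7)
8. 1394.148ms @ 27/7 + 154.905ms (3/7)
9. 1549.053ms @ 30/7 + 154.905ms (3/7)
10. 1703.959ms @ 33/7 + 154.905ms (3/7)
11. 1858.864ms @ 36/7 + 154.905ms (3/7)
12. 2013.769ms @ 39/7 + 154.905ms (3/7)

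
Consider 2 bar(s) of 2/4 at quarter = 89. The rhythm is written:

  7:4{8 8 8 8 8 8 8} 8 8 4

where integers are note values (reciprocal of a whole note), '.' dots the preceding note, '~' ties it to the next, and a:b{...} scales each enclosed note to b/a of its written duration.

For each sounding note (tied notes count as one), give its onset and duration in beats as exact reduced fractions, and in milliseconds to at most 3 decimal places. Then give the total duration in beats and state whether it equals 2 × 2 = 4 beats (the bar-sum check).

1) 0.0ms=0b +192.616ms=2/7b
2) 192.616ms=2/7b +192.616ms=2/7b
3) 385.233ms=4/7b +192.616ms=2/7b
4) 577.849ms=6/7b +192.616ms=2/7b
5) 770.465ms=8/7b +192.616ms=2/7b
6) 963.082ms=10/7b +192.616ms=2/7b
7) 1155.698ms=12/7b +192.616ms=2/7b
8) 1348.315ms=2b +337.079ms=1/2b
9) 1685.393ms=5/2b +337.079ms=1/2b
10) 2022.472ms=3b +674.157ms=1b
Σ=4b of 4 (89bpm 2/4) — PASS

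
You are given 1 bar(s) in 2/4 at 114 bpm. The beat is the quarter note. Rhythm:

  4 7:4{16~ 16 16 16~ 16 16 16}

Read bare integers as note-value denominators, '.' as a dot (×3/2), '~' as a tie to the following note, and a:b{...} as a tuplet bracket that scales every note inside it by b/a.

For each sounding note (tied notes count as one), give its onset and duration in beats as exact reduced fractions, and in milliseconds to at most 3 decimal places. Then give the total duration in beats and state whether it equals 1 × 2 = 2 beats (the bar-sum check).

1) 0.0ms=0b +526.316ms=1b
2) 526.316ms=1b +150.376ms=2/7b
3) 676.692ms=9/7b +75.188ms=1/7b
4) 751.88ms=10/7b +150.376ms=2/7b
5) 902.256ms=12/7b +75.188ms=1/7b
6) 977.444ms=13/7b +75.188ms=1/7b
Σ=2b of 2 (114bpm 2/4) — PASS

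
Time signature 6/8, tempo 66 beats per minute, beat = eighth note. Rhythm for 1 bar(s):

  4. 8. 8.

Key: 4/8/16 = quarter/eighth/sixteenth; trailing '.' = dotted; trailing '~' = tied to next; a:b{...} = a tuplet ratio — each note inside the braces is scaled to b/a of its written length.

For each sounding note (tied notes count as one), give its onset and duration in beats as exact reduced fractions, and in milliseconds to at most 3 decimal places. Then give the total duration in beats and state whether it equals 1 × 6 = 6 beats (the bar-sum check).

1) 0.0ms=0b +2727.273ms=3b
2) 2727.273ms=3b +1363.636ms=3/2b
3) 4090.909ms=9/2b +1363.636ms=3/2b
Σ=6b of 6 (66bpm 6/8) — PASS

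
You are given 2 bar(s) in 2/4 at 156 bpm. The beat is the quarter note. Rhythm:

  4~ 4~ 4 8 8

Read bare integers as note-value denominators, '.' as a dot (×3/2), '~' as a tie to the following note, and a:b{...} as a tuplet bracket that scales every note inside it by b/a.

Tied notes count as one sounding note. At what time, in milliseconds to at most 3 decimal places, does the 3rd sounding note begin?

1. 0.0ms @ 0 + 1153.846ms (3)
2. 1153.846ms @ 3 + 192.308ms (1/2)
3. 1346.154ms @ 7/2 + 192.308ms (1/2)

note 3 onset = 7/2b = 1346.154ms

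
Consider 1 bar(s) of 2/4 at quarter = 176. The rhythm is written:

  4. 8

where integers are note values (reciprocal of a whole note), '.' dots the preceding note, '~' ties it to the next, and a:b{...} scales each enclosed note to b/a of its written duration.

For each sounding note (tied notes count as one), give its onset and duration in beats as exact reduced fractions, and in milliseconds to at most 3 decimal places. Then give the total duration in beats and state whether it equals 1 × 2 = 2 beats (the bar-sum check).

1) 0.0ms=0b +511.364ms=3/2b
2) 511.364ms=3/2b +170.455ms=1/2b
Σ=2b of 2 (176bpm 2/4) — PASS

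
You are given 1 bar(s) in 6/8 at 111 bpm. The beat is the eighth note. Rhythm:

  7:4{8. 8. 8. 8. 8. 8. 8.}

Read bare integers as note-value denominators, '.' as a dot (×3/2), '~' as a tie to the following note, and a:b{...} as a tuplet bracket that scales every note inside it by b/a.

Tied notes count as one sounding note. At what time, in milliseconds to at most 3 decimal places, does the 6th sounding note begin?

1. 0.0ms @ 0 + 463.32ms (6/7)
2. 463.32ms @ 6/7 + 463.32ms (6/7)
3. 926.641ms @ 12/7 + 463.32ms (6/7)
4. 1389.961ms @ 18/7 + 463.32ms (6/7)
5. 1853.282ms @ 24/7 + 463.32ms (6/7)
6. 2316.602ms @ 30/7 + 463.32ms (6/7)
7. 2779.923ms @ 36/7 + 463.32ms (6/7)

note 6 onset = 30/7b = 2316.602ms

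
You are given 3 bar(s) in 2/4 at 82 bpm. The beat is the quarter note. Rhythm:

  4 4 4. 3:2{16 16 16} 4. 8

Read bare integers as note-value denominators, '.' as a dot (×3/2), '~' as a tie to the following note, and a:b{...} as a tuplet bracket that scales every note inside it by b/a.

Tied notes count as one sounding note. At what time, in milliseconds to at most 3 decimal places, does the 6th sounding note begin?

1. 0.0ms @ 0 + 731.707ms (1)
2. 731.707ms @ 1 + 731.707ms (1)
3. 1463.415ms @ 2 + 1097.561ms (3/2)
4. 2560.976ms @ 7/2 + 121.951ms (1/6)
5. 2682.927ms @ 11/3 + 121.951ms (1/6)
6. 2804.878ms @ 23/6 + 121.951ms (1/6)
7. 2926.829ms @ 4 + 1097.561ms (3/2)
8. 4024.39ms @ 11/2 + 365.854ms (1/2)

note 6 onset = 23/6b = 2804.878ms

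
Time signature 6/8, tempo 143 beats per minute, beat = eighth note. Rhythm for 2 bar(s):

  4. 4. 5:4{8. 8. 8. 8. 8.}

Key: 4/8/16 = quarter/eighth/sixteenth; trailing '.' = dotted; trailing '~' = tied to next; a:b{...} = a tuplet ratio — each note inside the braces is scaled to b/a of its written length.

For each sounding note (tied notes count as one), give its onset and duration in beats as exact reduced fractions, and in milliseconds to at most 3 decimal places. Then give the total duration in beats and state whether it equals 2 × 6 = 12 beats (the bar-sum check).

1) 0.0ms=0b +1258.741ms=3b
2) 1258.741ms=3b +1258.741ms=3b
3) 2517.483ms=6b +503.497ms=6/5b
4) 3020.979ms=36/5b +503.497ms=6/5b
5) 3524.476ms=42/5b +503.497ms=6/5b
6) 4027.972ms=48/5b +503.497ms=6/5b
7) 4531.469ms=54/5b +503.497ms=6/5b
Σ=12b of 12 (143bpm 6/8) — PASS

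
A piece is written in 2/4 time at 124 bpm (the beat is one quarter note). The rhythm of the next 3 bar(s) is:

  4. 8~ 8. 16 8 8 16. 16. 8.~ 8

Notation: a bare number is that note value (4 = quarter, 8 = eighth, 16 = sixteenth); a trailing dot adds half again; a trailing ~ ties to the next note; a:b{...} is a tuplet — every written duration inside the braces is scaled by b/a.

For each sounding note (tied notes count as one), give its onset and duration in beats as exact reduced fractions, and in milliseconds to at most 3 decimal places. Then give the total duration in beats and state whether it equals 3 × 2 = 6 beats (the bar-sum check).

1) 0.0ms=0b +725.806ms=3/2b
2) 725.806ms=3/2b +604.839ms=5/4b
3) 1330.645ms=11/4b +120.968ms=1/4b
4) 1451.613ms=3b +241.935ms=1/2b
5) 1693.548ms=7/2b +241.935ms=1/2b
6) 1935.484ms=4b +181.452ms=3/8b
7) 2116.935ms=35/8b +181.452ms=3/8b
8) 2298.387ms=19/4b +604.839ms=5/4b
Σ=6b of 6 (124bpm 2/4) — PASS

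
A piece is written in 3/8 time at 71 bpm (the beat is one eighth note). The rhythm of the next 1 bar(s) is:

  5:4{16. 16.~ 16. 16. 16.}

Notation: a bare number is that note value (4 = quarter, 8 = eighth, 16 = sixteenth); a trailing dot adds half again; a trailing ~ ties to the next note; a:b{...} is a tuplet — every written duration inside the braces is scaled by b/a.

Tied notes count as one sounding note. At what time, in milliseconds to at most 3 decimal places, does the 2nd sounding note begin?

note 2 onset = 3/5b = 507.042ms

1. 0.0ms @ 0 + 507.042ms (3/5)
2. 507.042ms @ 3/5 + 1014.085ms (6/5)
3. 1521.127ms @ 9/5 + 507.042ms (3/5)
4. 2028.169ms @ 12/5 + 507.042ms (3/5)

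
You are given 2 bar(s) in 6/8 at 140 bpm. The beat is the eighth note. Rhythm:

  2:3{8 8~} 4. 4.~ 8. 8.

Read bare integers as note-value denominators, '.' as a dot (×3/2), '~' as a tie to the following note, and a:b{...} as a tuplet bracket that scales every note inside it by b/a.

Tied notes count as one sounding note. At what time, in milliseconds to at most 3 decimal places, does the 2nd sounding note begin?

note 2 onset = 3/2b = 642.857ms

1. 0.0ms @ 0 + 642.857ms (3/2)
2. 642.857ms @ 3/2 + 1928.571ms (9/2)
3. 2571.429ms @ 6 + 1928.571ms (9/2)
4. 4500.0ms @ 21/2 + 642.857ms (3/2)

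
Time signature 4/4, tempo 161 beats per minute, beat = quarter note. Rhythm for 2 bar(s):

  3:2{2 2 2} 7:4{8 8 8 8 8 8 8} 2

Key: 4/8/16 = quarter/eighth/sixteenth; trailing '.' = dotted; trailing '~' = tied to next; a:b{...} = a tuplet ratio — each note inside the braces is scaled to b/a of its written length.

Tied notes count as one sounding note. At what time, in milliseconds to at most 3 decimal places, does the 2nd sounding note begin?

1. 0.0ms @ 0 + 496.894ms (4/3)
2. 496.894ms @ 4/3 + 496.894ms (4/3)
3. 993.789ms @ 8/3 + 496.894ms (4/3)
4. 1490.683ms @ 4 + 106.477ms (2/7)
5. 1597.161ms @ 30/7 + 106.477ms (2/7)
6. 1703.638ms @ 32/7 + 106.477ms (2/7)
7. 1810.115ms @ 34/7 + 106.477ms (2/7)
8. 1916.593ms @ 36/7 + 106.477ms (2/7)
9. 2023.07ms @ 38/7 + 106.477ms (2/7)
10. 2129.547ms @ 40/7 + 106.477ms (2/7)
11. 2236.025ms @ 6 + 745.342ms (2)

note 2 onset = 4/3b = 496.894ms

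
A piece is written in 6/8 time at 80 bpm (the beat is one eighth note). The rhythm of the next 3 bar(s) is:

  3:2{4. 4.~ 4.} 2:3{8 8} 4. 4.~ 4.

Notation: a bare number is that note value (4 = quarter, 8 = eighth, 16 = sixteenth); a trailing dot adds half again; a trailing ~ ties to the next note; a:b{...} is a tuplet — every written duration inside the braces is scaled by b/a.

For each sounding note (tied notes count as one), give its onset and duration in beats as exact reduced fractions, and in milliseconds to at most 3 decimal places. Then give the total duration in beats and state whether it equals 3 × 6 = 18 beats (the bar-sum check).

1) 0.0ms=0b +1500.0ms=2b
2) 1500.0ms=2b +3000.0ms=4b
3) 4500.0ms=6b +1125.0ms=3/2b
4) 5625.0ms=15/2b +1125.0ms=3/2b
5) 6750.0ms=9b +2250.0ms=3b
6) 9000.0ms=12b +4500.0ms=6b
Σ=18b of 18 (80bpm 6/8) — PASS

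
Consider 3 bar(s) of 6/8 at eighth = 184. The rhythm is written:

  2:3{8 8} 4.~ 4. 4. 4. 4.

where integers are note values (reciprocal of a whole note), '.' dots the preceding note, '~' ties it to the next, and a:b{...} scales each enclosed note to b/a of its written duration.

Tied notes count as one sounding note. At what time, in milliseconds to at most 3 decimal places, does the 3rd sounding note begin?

note 3 onset = 3b = 978.261ms

1. 0.0ms @ 0 + 489.13ms (3/2)
2. 489.13ms @ 3/2 + 489.13ms (3/2)
3. 978.261ms @ 3 + 1956.522ms (6)
4. 2934.783ms @ 9 + 978.261ms (3)
5. 3913.043ms @ 12 + 978.261ms (3)
6. 4891.304ms @ 15 + 978.261ms (3)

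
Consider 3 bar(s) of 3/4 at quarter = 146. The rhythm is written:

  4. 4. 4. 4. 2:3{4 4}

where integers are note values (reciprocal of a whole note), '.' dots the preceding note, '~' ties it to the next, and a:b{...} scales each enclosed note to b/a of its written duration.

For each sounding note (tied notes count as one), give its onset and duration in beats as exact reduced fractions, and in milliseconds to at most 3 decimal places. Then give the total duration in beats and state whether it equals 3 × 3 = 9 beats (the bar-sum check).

1) 0.0ms=0b +616.438ms=3/2b
2) 616.438ms=3/2b +616.438ms=3/2b
3) 1232.877ms=3b +616.438ms=3/2b
4) 1849.315ms=9/2b +616.438ms=3/2b
5) 2465.753ms=6b +616.438ms=3/2b
6) 3082.192ms=15/2b +616.438ms=3/2b
Σ=9b of 9 (146bpm 3/4) — PASS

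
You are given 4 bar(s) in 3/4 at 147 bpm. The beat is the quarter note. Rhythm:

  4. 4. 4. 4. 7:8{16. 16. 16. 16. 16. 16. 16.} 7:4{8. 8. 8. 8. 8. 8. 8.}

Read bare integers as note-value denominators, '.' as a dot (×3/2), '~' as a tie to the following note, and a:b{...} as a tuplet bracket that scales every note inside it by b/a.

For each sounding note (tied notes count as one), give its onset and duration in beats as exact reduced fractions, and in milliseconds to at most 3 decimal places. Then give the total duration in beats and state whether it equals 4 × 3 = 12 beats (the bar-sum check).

1) 0.0ms=0b +612.245ms=3/2b
2) 612.245ms=3/2b +612.245ms=3/2b
3) 1224.49ms=3b +612.245ms=3/2b
4) 1836.735ms=9/2b +612.245ms=3/2b
5) 2448.98ms=6b +174.927ms=3/7b
6) 2623.907ms=45/7b +174.927ms=3/7b
7) 2798.834ms=48/7b +174.927ms=3/7b
8) 2973.761ms=51/7b +174.927ms=3/7b
9) 3148.688ms=54/7b +174.927ms=3/7b
10) 3323.615ms=57/7b +174.927ms=3/7b
11) 3498.542ms=60/7b +174.927ms=3/7b
12) 3673.469ms=9b +174.927ms=3/7b
13) 3848.397ms=66/7b +174.927ms=3/7b
14) 4023.324ms=69/7b +174.927ms=3/7b
15) 4198.251ms=72/7b +174.927ms=3/7b
16) 4373.178ms=75/7b +174.927ms=3/7b
17) 4548.105ms=78/7b +174.927ms=3/7b
18) 4723.032ms=81/7b +174.927ms=3/7b
Σ=12b of 12 (147bpm 3/4) — PASS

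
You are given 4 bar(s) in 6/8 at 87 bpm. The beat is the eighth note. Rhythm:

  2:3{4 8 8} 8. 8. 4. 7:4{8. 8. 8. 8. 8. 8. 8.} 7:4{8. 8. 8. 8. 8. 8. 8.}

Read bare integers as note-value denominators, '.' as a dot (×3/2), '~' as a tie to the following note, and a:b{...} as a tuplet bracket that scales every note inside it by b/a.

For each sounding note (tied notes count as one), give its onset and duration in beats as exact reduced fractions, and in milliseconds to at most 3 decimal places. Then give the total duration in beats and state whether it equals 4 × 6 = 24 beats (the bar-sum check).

1) 0.0ms=0b +2068.966ms=3b
2) 2068.966ms=3b +1034.483ms=3/2b
3) 3103.448ms=9/2b +1034.483ms=3/2b
4) 4137.931ms=6b +1034.483ms=3/2b
5) 5172.414ms=15/2b +1034.483ms=3/2b
6) 6206.897ms=9b +2068.966ms=3b
7) 8275.862ms=12b +591.133ms=6/7b
8) 8866.995ms=90/7b +591.133ms=6/7b
9) 9458.128ms=96/7b +591.133ms=6/7b
10) 10049.261ms=102/7b +591.133ms=6/7b
11) 10640.394ms=108/7b +591.133ms=6/7b
12) 11231.527ms=114/7b +591.133ms=6/7b
13) 11822.66ms=120/7b +591.133ms=6/7b
14) 12413.793ms=18b +591.133ms=6/7b
15) 13004.926ms=132/7b +591.133ms=6/7b
16) 13596.059ms=138/7b +591.133ms=6/7b
17) 14187.192ms=144/7b +591.133ms=6/7b
18) 14778.325ms=150/7b +591.133ms=6/7b
19) 15369.458ms=156/7b +591.133ms=6/7b
20) 15960.591ms=162/7b +591.133ms=6/7b
Σ=24b of 24 (87bpm 6/8) — PASS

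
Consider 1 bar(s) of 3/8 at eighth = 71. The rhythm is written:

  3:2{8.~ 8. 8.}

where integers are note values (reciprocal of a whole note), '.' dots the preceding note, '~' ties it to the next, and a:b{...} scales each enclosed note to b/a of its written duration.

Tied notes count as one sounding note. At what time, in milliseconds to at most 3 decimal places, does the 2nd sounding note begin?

1. 0.0ms @ 0 + 1690.141ms (2)
2. 1690.141ms @ 2 + 845.07ms (1)

note 2 onset = 2b = 1690.141ms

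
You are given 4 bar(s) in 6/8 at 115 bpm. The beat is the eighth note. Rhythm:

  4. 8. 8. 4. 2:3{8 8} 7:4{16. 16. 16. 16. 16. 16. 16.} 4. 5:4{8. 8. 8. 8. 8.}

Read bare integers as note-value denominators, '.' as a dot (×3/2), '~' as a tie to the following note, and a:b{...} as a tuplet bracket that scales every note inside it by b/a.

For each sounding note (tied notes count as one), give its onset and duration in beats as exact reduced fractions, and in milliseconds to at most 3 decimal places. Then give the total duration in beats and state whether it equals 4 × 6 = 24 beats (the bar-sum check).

1) 0.0ms=0b +1565.217ms=3b
2) 1565.217ms=3b +782.609ms=3/2b
3) 2347.826ms=9/2b +782.609ms=3/2b
4) 3130.435ms=6b +1565.217ms=3b
5) 4695.652ms=9b +782.609ms=3/2b
6) 5478.261ms=21/2b +782.609ms=3/2b
7) 6260.87ms=12b +223.602ms=3/7b
8) 6484.472ms=87/7b +223.602ms=3/7b
9) 6708.075ms=90/7b +223.602ms=3/7b
10) 6931.677ms=93/7b +223.602ms=3/7b
11) 7155.28ms=96/7b +223.602ms=3/7b
12) 7378.882ms=99/7b +223.602ms=3/7b
13) 7602.484ms=102/7b +223.602ms=3/7b
14) 7826.087ms=15b +1565.217ms=3b
15) 9391.304ms=18b +626.087ms=6/5b
16) 10017.391ms=96/5b +626.087ms=6/5b
17) 10643.478ms=102/5b +626.087ms=6/5b
18) 11269.565ms=108/5b +626.087ms=6/5b
19) 11895.652ms=114/5b +626.087ms=6/5b
Σ=24b of 24 (115bpm 6/8) — PASS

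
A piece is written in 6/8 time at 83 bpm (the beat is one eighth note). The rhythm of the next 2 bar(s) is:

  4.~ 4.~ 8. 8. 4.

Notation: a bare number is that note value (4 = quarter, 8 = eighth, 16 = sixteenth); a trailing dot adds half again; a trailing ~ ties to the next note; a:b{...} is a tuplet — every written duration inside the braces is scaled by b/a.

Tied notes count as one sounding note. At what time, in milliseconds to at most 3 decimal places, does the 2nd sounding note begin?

1. 0.0ms @ 0 + 5421.687ms (15/2)
2. 5421.687ms @ 15/2 + 1084.337ms (3/2)
3. 6506.024ms @ 9 + 2168.675ms (3)

note 2 onset = 15/2b = 5421.687ms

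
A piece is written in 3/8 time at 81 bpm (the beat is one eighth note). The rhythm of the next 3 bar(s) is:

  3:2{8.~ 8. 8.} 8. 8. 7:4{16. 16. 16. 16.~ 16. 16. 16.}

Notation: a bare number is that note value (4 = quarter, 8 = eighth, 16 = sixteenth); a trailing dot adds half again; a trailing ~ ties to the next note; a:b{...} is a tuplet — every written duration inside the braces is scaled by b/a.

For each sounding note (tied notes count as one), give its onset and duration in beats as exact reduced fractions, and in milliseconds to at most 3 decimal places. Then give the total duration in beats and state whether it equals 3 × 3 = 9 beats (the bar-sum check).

1) 0.0ms=0b +1481.481ms=2b
2) 1481.481ms=2b +740.741ms=1b
3) 2222.222ms=3b +1111.111ms=3/2b
4) 3333.333ms=9/2b +1111.111ms=3/2b
5) 4444.444ms=6b +317.46ms=3/7b
6) 4761.905ms=45/7b +317.46ms=3/7b
7) 5079.365ms=48/7b +317.46ms=3/7b
8) 5396.825ms=51/7b +634.921ms=6/7b
9) 6031.746ms=57/7b +317.46ms=3/7b
10) 6349.206ms=60/7b +317.46ms=3/7b
Σ=9b of 9 (81bpm 3/8) — PASS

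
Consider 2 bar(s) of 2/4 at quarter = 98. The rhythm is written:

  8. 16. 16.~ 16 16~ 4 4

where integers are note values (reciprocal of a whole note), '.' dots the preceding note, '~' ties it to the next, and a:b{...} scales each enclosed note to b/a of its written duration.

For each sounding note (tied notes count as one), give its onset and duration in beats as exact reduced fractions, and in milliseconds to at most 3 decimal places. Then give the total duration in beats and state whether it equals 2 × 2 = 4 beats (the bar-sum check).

1) 0.0ms=0b +459.184ms=3/4b
2) 459.184ms=3/4b +229.592ms=3/8b
3) 688.776ms=9/8b +382.653ms=5/8b
4) 1071.429ms=7/4b +765.306ms=5/4b
5) 1836.735ms=3b +612.245ms=1b
Σ=4b of 4 (98bpm 2/4) — PASS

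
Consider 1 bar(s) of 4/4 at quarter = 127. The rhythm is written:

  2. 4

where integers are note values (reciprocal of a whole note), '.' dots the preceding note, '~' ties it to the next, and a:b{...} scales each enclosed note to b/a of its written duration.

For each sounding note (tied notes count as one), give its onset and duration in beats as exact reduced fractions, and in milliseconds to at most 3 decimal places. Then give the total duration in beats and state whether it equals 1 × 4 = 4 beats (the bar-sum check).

1) 0.0ms=0b +1417.323ms=3b
2) 1417.323ms=3b +472.441ms=1b
Σ=4b of 4 (127bpm 4/4) — PASS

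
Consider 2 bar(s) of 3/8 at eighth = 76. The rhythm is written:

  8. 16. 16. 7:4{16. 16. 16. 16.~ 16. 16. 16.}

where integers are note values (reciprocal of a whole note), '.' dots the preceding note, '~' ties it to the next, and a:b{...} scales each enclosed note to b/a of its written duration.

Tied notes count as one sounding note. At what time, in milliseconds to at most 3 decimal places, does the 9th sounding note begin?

note 9 onset = 39/7b = 4398.496ms

1. 0.0ms @ 0 + 1184.211ms (3/2)
2. 1184.211ms @ 3/2 + 592.105ms (3/4)
3. 1776.316ms @ 9/4 + 592.105ms (3/4)
4. 2368.421ms @ 3 + 338.346ms (3/7)
5. 2706.767ms @ 24/7 + 338.346ms (3/7)
6. 3045.113ms @ 27/7 + 338.346ms (3/7)
7. 3383.459ms @ 30/7 + 676.692ms (6/7)
8. 4060.15ms @ 36/7 + 338.346ms (3/7)
9. 4398.496ms @ 39/7 + 338.346ms (3/7)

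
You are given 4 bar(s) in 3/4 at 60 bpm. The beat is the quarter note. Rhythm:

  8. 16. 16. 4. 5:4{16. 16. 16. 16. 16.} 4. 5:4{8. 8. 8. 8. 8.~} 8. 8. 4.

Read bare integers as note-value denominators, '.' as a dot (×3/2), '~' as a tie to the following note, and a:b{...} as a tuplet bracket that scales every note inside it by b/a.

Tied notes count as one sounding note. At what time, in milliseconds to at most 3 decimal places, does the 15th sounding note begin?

1. 0.0ms @ 0 + 750.0ms (3/4)
2. 750.0ms @ 3/4 + 375.0ms (3/8)
3. 1125.0ms @ 9/8 + 375.0ms (3/8)
4. 1500.0ms @ 3/2 + 1500.0ms (3/2)
5. 3000.0ms @ 3 + 300.0ms (3/10)
6. 3300.0ms @ 33/10 + 300.0ms (3/10)
7. 3600.0ms @ 18/5 + 300.0ms (3/10)
8. 3900.0ms @ 39/10 + 300.0ms (3/10)
9. 4200.0ms @ 21/5 + 300.0ms (3/10)
10. 4500.0ms @ 9/2 + 1500.0ms (3/2)
11. 6000.0ms @ 6 + 600.0ms (3/5)
12. 6600.0ms @ 33/5 + 600.0ms (3/5)
13. 7200.0ms @ 36/5 + 600.0ms (3/5)
14. 7800.0ms @ 39/5 + 600.0ms (3/5)
15. 8400.0ms @ 42/5 + 1350.0ms (27/20)
16. 9750.0ms @ 39/4 + 750.0ms (3/4)
17. 10500.0ms @ 21/2 + 1500.0ms (3/2)

note 15 onset = 42/5b = 8400.0ms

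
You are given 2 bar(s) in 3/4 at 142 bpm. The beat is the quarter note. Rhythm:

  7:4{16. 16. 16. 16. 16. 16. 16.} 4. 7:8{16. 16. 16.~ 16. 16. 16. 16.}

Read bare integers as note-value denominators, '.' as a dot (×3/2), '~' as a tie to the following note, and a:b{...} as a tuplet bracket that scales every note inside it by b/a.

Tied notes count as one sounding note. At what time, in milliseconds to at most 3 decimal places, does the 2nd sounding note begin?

note 2 onset = 3/14b = 90.543ms

1. 0.0ms @ 0 + 90.543ms (3/14)
2. 90.543ms @ 3/14 + 90.543ms (3/14)
3. 181.087ms @ 3/7 + 90.543ms (3/14)
4. 271.63ms @ 9/14 + 90.543ms (3/14)
5. 362.173ms @ 6/7 + 90.543ms (3/14)
6. 452.716ms @ 15/14 + 90.543ms (3/14)
7. 543.26ms @ 9/7 + 90.543ms (3/14)
8. 633.803ms @ 3/2 + 633.803ms (3/2)
9. 1267.606ms @ 3 + 181.087ms (3/7)
10. 1448.692ms @ 24/7 + 181.087ms (3/7)
11. 1629.779ms @ 27/7 + 362.173ms (6/7)
12. 1991.952ms @ 33/7 + 181.087ms (3/7)
13. 2173.038ms @ 36/7 + 181.087ms (3/7)
14. 2354.125ms @ 39/7 + 181.087ms (3/7)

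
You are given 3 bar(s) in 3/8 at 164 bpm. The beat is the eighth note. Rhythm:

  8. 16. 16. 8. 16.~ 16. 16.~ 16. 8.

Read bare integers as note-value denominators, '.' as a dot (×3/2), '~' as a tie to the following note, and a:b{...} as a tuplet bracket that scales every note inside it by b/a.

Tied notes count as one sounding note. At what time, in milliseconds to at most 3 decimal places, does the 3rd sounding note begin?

1. 0.0ms @ 0 + 548.78ms (3/2)
2. 548.78ms @ 3/2 + 274.39ms (3/4)
3. 823.171ms @ 9/4 + 274.39ms (3/4)
4. 1097.561ms @ 3 + 548.78ms (3/2)
5. 1646.341ms @ 9/2 + 548.78ms (3/2)
6. 2195.122ms @ 6 + 548.78ms (3/2)
7. 2743.902ms @ 15/2 + 548.78ms (3/2)

note 3 onset = 9/4b = 823.171ms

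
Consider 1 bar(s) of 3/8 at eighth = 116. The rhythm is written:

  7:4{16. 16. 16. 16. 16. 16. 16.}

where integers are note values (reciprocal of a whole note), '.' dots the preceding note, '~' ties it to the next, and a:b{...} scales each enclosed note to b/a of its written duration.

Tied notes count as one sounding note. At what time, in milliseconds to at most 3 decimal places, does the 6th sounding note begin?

note 6 onset = 15/7b = 1108.374ms

1. 0.0ms @ 0 + 221.675ms (3/7)
2. 221.675ms @ 3/7 + 221.675ms (3/7)
3. 443.35ms @ 6/7 + 221.675ms (3/7)
4. 665.025ms @ 9/7 + 221.675ms (3/7)
5. 886.7ms @ 12/7 + 221.675ms (3/7)
6. 1108.374ms @ 15/7 + 221.675ms (3/7)
7. 1330.049ms @ 18/7 + 221.675ms (3/7)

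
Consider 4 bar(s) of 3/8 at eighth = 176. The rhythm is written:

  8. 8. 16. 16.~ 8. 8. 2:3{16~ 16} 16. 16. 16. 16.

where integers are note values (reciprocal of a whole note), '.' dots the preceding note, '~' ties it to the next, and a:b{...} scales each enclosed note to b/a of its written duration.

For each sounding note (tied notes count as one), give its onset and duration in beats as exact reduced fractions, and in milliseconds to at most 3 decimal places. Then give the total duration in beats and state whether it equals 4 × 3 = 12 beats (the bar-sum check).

1) 0.0ms=0b +511.364ms=3/2b
2) 511.364ms=3/2b +511.364ms=3/2b
3) 1022.727ms=3b +255.682ms=3/4b
4) 1278.409ms=15/4b +767.045ms=9/4b
5) 2045.455ms=6b +511.364ms=3/2b
6) 2556.818ms=15/2b +511.364ms=3/2b
7) 3068.182ms=9b +255.682ms=3/4b
8) 3323.864ms=39/4b +255.682ms=3/4b
9) 3579.545ms=21/2b +255.682ms=3/4b
10) 3835.227ms=45/4b +255.682ms=3/4b
Σ=12b of 12 (176bpm 3/8) — PASS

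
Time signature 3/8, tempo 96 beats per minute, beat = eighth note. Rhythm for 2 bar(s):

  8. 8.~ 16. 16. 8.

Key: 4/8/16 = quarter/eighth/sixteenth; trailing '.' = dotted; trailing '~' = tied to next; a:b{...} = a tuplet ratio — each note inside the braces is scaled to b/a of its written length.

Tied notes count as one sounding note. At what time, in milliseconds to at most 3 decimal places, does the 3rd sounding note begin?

1. 0.0ms @ 0 + 937.5ms (3/2)
2. 937.5ms @ 3/2 + 1406.25ms (9/4)
3. 2343.75ms @ 15/4 + 468.75ms (3/4)
4. 2812.5ms @ 9/2 + 937.5ms (3/2)

note 3 onset = 15/4b = 2343.75ms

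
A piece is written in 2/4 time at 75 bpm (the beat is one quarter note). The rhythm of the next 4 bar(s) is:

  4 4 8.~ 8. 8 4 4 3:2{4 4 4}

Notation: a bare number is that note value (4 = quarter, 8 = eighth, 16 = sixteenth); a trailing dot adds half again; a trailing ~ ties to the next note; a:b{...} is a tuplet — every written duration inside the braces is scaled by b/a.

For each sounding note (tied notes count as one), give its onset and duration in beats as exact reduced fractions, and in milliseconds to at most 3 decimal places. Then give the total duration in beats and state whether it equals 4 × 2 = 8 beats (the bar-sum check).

1) 0.0ms=0b +800.0ms=1b
2) 800.0ms=1b +800.0ms=1b
3) 1600.0ms=2b +1200.0ms=3/2b
4) 2800.0ms=7/2b +400.0ms=1/2b
5) 3200.0ms=4b +800.0ms=1b
6) 4000.0ms=5b +800.0ms=1b
7) 4800.0ms=6b +533.333ms=2/3b
8) 5333.333ms=20/3b +533.333ms=2/3b
9) 5866.667ms=22/3b +533.333ms=2/3b
Σ=8b of 8 (75bpm 2/4) — PASS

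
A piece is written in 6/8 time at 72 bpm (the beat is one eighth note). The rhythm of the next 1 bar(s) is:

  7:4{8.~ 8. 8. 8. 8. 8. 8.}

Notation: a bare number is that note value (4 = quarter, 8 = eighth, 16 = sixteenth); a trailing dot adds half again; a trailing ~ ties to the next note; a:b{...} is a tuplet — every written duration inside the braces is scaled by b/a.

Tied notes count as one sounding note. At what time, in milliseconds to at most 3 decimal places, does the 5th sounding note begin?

note 5 onset = 30/7b = 3571.429ms

1. 0.0ms @ 0 + 1428.571ms (12/7)
2. 1428.571ms @ 12/7 + 714.286ms (6/7)
3. 2142.857ms @ 18/7 + 714.286ms (6/7)
4. 2857.143ms @ 24/7 + 714.286ms (6/7)
5. 3571.429ms @ 30/7 + 714.286ms (6/7)
6. 4285.714ms @ 36/7 + 714.286ms (6/7)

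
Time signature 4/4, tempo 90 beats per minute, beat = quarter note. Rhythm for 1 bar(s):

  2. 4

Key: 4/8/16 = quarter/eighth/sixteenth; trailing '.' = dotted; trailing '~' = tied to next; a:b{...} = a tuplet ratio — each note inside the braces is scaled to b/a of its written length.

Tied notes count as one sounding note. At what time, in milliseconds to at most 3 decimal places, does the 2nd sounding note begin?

note 2 onset = 3b = 2000.0ms

1. 0.0ms @ 0 + 2000.0ms (3)
2. 2000.0ms @ 3 + 666.667ms (1)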